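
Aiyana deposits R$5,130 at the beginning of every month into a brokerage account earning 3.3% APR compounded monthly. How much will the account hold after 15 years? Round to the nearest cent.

i = 0.033/12 = 0.00275 per month; n = 15·12 = 180.
Accumulation factor s(180|0.00275) × (1+i) = 233.142692; FV = 5130 × 233.142692 = 1,196,022.0091
(annuity-due: payments at period start, so ×(1+i).)

R$1,196,022.01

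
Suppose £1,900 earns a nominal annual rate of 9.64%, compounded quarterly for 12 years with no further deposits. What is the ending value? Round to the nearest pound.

i = 0.0964/4 = 0.0241 per quarter; n = 12·4 = 48.
1,900 × (1+0.0241)^48 = 1,900 × 3.136415 = 5,959.1892

£5,959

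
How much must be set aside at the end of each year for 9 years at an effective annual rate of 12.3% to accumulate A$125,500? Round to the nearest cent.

PMT = 125500 / ( [(1+0.123)^9 − 1] / 0.123 ) = 125500 / 14.964638 = 8,386.4372

A$8,386.44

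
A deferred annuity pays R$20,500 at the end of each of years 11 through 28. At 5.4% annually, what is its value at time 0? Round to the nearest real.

R$137,304

PV at t=10 (ordinary 18-year annuity): 20500 × a(18|0.054) = 20500 × 11.332717 = 232,320.6893
Discount back 10 years: 232,320.6893 × (1+0.054)^(−10) = 232,320.6893 × 0.591009 = 137,303.5540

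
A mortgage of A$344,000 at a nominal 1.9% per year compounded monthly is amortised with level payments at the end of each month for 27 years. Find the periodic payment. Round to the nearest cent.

A$1,358.07

Periodic rate i = 0.019/12 = 0.00158333; n = 27 × 12 = 324 periods.
Annuity-PV factor = 253.301223; PMT = 344000 / 253.301223 = 1,358.0669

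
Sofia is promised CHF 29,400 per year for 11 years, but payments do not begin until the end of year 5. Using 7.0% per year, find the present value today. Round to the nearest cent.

CHF 168,188.66

PV at t=4 (ordinary 11-year annuity): 29400 × a(11|0.07) = 29400 × 7.498674 = 220,461.0255
Discount back 4 years: 220,461.0255 × (1+0.07)^(−4) = 220,461.0255 × 0.762895 = 168,188.6608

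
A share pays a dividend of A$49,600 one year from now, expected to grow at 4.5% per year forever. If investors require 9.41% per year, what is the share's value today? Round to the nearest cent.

A$1,010,183.30

PV = D₁/(r − g) = 49600/(0.0941 − 0.045) = 1,010,183.2994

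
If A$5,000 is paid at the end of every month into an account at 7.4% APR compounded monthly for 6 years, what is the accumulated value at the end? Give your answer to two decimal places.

With 12 periods per year: i = 0.00616667, n = 72.
FV = PMT · [(1+i)^n − 1] / i = 5000 · 90.292945 = 451,464.7228

A$451,464.72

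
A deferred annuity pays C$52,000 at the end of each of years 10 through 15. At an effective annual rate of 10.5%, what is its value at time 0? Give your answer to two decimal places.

C$90,870.04

PV at t=9 (ordinary 6-year annuity): 52000 × a(6|0.105) = 52000 × 4.292179 = 223,193.3282
Discount back 9 years: 223,193.3282 × (1+0.105)^(−9) = 223,193.3282 × 0.407136 = 90,870.0372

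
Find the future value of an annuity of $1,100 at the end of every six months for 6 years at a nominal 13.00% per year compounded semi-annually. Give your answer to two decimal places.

$19,107.78

i = 0.13/2 = 0.065 per half-year; n = 6·2 = 12.
Accumulation factor s(12|0.065) = 17.370711; FV = 1100 × 17.370711 = 19,107.7825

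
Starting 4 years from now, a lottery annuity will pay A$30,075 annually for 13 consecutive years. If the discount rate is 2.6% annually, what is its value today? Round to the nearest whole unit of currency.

A$303,862

Value one period before first payment (t=3): 30075 × [1 − (1+0.026)^(−13)] / 0.026 = 30075 × 10.912213 = 328,184.8208
Discount back 3 years: 328,184.8208 × (1+0.026)^(−3) = 328,184.8208 × 0.925887 = 303,862.0111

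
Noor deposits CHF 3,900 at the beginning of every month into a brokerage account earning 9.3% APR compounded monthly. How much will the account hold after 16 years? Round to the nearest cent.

i = 0.093/12 = 0.00775 per month; n = 16·12 = 192.
Accumulation factor s(192|0.00775) × (1+i) = 442.486888; FV = 3900 × 442.486888 = 1,725,698.8627
(annuity-due: payments at period start, so ×(1+i).)

CHF 1,725,698.86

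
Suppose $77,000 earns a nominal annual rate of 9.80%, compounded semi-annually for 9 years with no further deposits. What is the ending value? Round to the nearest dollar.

$182,159

Periodic rate i = 0.098/2 = 0.049; n = 9 × 2 = 18 periods.
FV = PV·(1+i)^n = 77,000 × 2.365695 = 182,158.5299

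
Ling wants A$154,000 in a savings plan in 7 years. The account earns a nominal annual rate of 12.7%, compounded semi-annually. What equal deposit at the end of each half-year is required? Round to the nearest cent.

Periodic rate i = 0.127/2 = 0.0635; n = 7 × 2 = 14 periods.
FV-annuity factor = 21.538432; PMT = 154000 / 21.538432 = 7,150.0098

A$7,150.01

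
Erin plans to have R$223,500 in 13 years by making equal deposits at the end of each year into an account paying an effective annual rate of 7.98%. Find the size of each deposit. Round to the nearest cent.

PMT = 223500 / ( [(1+0.0798)^13 − 1] / 0.0798 ) = 223500 / 21.467215 = 10,411.2248

R$10,411.22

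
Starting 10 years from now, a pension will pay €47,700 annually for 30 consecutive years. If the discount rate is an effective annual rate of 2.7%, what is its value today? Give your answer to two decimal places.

Value one period before first payment (t=9): 47700 × [1 − (1+0.027)^(−30)] / 0.027 = 47700 × 20.382870 = 972,262.8776
PV₀ = 972,262.8776 / (1+0.027)^9 = 972,262.8776 / 1.270966 = 764,979.3497

€764,979.35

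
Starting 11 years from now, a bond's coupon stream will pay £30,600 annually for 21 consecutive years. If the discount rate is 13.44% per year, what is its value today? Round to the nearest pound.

PV at t=10 (ordinary 21-year annuity): 30600 × a(21|0.1344) = 30600 × 6.913841 = 211,563.5242
PV₀ = 211,563.5242 / (1+0.1344)^10 = 211,563.5242 / 3.529085 = 59,948.5405

£59,949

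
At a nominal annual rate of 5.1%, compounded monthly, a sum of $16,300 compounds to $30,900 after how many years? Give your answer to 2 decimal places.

12.57 years

Periodic rate i = 0.051/12 = 0.00425.
n = ln(30900/16300) / ln(1+0.00425) = ln(1.89571) / 0.004241 = 150.8116 months
= 150.8116/12 years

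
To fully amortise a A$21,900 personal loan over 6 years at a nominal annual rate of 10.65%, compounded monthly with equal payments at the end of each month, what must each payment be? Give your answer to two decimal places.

Periodic rate i = 0.1065/12 = 0.008875; n = 6 × 12 = 72 periods.
Annuity-PV factor = 53.035499; PMT = 21900 / 53.035499 = 412.9310

A$412.93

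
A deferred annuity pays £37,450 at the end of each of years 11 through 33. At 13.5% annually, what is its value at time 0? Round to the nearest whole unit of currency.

£73,943

PV at t=10 (ordinary 23-year annuity): 37450 × a(23|0.135) = 37450 × 7.004912 = 262,333.9375
Discount back 10 years: 262,333.9375 × (1+0.135)^(−10) = 262,333.9375 × 0.281865 = 73,942.7950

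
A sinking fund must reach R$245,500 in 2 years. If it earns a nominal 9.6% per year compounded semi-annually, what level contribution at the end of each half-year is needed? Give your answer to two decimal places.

R$57,128.54

With 2 periods per year: i = 0.048, n = 4.
FV-annuity factor = 4.297327; PMT = 245500 / 4.297327 = 57,128.5414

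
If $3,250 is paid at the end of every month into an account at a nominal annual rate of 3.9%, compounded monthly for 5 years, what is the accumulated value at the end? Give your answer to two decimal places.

$214,926.78

Periodic rate i = 0.039/12 = 0.00325; n = 5 × 12 = 60 periods.
FV = 3250 × [(1+0.00325)^60 − 1] / 0.00325 = 3250 × 66.131316 = 214,926.7779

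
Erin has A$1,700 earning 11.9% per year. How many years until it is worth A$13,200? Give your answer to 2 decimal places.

18.23 years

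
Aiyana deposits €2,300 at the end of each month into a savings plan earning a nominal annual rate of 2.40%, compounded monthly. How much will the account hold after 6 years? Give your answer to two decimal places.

€177,925.74

With 12 periods per year: i = 0.002, n = 72.
FV = 2300 × [(1+0.002)^72 − 1] / 0.002 = 2300 × 77.359019 = 177,925.7443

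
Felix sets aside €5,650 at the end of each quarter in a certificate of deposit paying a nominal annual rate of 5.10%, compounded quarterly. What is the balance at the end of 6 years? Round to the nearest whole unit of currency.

€157,472

With 4 periods per year: i = 0.01275, n = 24.
Accumulation factor s(24|0.01275) = 27.871221; FV = 5650 × 27.871221 = 157,472.3977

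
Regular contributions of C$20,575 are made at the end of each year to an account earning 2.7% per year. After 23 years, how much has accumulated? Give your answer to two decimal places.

FV = 20575 × [(1+0.027)^23 − 1] / 0.027 = 20575 × 31.315783 = 644,322.2404

C$644,322.24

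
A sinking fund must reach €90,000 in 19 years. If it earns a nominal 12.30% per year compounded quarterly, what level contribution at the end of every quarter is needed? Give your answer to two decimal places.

Periodic rate i = 0.123/4 = 0.03075; n = 19 × 4 = 76 periods.
FV-annuity factor = 292.424020; PMT = 90000 / 292.424020 = 307.7723

€307.77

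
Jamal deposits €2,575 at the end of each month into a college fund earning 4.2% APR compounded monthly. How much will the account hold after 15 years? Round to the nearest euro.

With 12 periods per year: i = 0.0035, n = 180.
FV = 2575 × [(1+0.0035)^180 − 1] / 0.0035 = 2575 × 250.156133 = 644,152.0432

€644,152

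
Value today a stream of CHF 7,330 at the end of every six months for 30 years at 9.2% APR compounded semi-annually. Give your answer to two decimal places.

i = 0.092/2 = 0.046 per half-year; n = 30·2 = 60.
PV = 7330 × [1 − (1+0.046)^(−60)] / 0.046 = 7330 × 20.275804 = 148,621.6463

CHF 148,621.65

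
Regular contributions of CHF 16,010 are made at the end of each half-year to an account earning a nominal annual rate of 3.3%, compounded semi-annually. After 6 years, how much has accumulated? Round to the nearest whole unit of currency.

CHF 210,550

i = 0.033/2 = 0.0165 per half-year; n = 6·2 = 12.
Accumulation factor s(12|0.0165) = 13.151178; FV = 16010 × 13.151178 = 210,550.3670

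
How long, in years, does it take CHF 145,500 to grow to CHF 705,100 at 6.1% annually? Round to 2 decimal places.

(1+i)^n = 705100/145500 = 4.84605, so n = ln 4.84605 / ln 1.061 = 26.6528 years

26.65 years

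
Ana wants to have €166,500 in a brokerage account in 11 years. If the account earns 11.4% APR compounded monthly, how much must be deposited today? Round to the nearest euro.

€47,795

With 12 periods per year: i = 0.0095, n = 132.
PV = 166,500 / (1 + 0.0095)^132 = 166,500 / 3.483651 = 47,794.6807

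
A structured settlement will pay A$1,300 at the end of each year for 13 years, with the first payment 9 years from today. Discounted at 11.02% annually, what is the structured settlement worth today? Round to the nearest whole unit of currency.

Value one period before first payment (t=8): 1300 × [1 − (1+0.1102)^(−13)] / 0.1102 = 1300 × 6.743087 = 8,766.0129
Discount back 8 years: 8,766.0129 × (1+0.1102)^(−8) = 8,766.0129 × 0.433302 = 3,798.3267

A$3,798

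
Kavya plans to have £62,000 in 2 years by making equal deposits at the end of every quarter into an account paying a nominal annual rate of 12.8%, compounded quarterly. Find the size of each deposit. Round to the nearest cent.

£6,922.97

i = 0.128/4 = 0.032 per quarter; n = 2·4 = 8.
FV-annuity factor = 8.955697; PMT = 62000 / 8.955697 = 6,922.9673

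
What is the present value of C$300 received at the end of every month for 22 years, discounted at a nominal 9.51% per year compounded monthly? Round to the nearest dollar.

C$33,144

Periodic rate i = 0.0951/12 = 0.007925; n = 22 × 12 = 264 periods.
PV = 300 × [1 − (1+0.007925)^(−264)] / 0.007925 = 300 × 110.481096 = 33,144.3288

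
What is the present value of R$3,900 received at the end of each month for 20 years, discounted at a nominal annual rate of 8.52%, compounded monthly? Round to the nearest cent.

Periodic rate i = 0.0852/12 = 0.0071; n = 20 × 12 = 240 periods.
PV = 3900 × [1 − (1+0.0071)^(−240)] / 0.0071 = 3900 × 115.062951 = 448,745.5081

R$448,745.51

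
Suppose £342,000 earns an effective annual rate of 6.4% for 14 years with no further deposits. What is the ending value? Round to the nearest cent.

342,000 × (1+0.064)^14 = 342,000 × 2.383322 = 815,096.2545

£815,096.25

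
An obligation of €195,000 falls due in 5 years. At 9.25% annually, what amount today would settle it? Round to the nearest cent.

€125,293.17

Discount factor = (1+0.0925)^(−5) = 0.642529; PV = 195,000 × 0.642529 = 125,293.1659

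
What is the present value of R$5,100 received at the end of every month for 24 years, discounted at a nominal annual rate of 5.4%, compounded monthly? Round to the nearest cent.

i = 0.054/12 = 0.0045 per month; n = 24·12 = 288.
PV = 5100 × [1 − (1+0.0045)^(−288)] / 0.0045 = 5100 × 161.239830 = 822,323.1351

R$822,323.14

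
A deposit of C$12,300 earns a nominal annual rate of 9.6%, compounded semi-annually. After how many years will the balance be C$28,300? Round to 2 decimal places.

Periodic rate i = 0.096/2 = 0.048.
n = ln(28300/12300) / ln(1+0.048) = ln(2.30081) / 0.046884 = 17.7730 half-years
= 17.7730/2 years

8.89 years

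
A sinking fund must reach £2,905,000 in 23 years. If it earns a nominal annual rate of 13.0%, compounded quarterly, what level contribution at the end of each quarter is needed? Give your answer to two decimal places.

With 4 periods per year: i = 0.0325, n = 92.
FV-annuity factor = 552.678815; PMT = 2.905e+06 / 552.678815 = 5,256.2174

£5,256.22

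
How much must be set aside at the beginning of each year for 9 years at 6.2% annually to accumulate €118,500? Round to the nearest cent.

€9,630.03

PMT = 118500 / ( [(1+0.062)^9 − 1] / 0.062 × (1+i) ) = 118500 / 12.305252 = 9,630.0345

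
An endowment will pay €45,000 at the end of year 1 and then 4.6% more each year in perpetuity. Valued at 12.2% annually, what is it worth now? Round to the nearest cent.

PV = PMT / (i − g) = 45000 / (0.122 − 0.046) = 45000 / 0.076000 = 592,105.2632

€592,105.26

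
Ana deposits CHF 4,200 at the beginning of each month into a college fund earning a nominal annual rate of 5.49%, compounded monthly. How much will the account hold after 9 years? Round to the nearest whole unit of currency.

Periodic rate i = 0.0549/12 = 0.004575; n = 9 × 12 = 108 periods.
Accumulation factor s(108|0.004575) × (1+i) = 139.910754; FV = 4200 × 139.910754 = 587,625.1650
(annuity-due: payments at period start, so ×(1+i).)

CHF 587,625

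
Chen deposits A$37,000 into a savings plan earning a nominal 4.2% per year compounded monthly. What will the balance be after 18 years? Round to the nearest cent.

With 12 periods per year: i = 0.0035, n = 216.
37,000 × (1+0.0035)^216 = 37,000 × 2.126931 = 78,696.4457

A$78,696.45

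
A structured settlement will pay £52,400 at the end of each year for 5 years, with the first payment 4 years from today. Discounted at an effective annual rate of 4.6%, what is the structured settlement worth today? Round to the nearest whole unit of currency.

£200,442

PV at t=3 (ordinary 5-year annuity): 52400 × a(5|0.046) = 52400 × 4.377770 = 229,395.1643
Discount back 3 years: 229,395.1643 × (1+0.046)^(−3) = 229,395.1643 × 0.873786 = 200,442.2204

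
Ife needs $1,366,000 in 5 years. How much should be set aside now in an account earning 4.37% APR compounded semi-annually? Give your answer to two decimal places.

$1,100,472.53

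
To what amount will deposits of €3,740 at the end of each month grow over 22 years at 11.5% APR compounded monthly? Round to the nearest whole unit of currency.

i = 0.115/12 = 0.00958333 per month; n = 22·12 = 264.
FV = PMT · [(1+i)^n − 1] / i = 3740 · 1189.898456 = 4,450,220.2260

€4,450,220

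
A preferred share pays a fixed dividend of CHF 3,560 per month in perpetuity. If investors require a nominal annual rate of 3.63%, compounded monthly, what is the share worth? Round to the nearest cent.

CHF 1,176,859.50

Periodic rate i = 0.0363/12 = 0.003025.
PV = PMT / i = 3560 / 0.003025 = 1,176,859.5041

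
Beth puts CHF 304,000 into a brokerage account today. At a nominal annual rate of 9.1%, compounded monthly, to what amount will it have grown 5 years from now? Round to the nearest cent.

With 12 periods per year: i = 0.00758333, n = 60.
304,000 × (1+0.00758333)^60 = 304,000 × 1.573470 = 478,334.9243

CHF 478,334.92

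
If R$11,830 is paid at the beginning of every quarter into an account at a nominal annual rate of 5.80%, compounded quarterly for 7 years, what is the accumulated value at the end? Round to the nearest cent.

R$410,894.12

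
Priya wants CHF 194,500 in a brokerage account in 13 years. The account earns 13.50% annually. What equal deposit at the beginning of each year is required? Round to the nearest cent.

PMT = 194500 / ( [(1+0.135)^13 − 1] / 0.135 × (1+i) ) = 194500 / 35.204823 = 5,524.8113

CHF 5,524.81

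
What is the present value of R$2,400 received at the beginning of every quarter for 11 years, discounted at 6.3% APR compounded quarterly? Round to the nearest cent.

R$76,959.93

Periodic rate i = 0.063/4 = 0.01575; n = 11 × 4 = 44 periods.
PV = 2400 × [1 − (1+0.01575)^(−44)] / 0.01575 × (1+i) = 2400 × 32.066636 = 76,959.9267
(annuity-due: payments at period start, so ×(1+i).)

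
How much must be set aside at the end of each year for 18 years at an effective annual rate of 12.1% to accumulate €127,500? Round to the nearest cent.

€2,263.92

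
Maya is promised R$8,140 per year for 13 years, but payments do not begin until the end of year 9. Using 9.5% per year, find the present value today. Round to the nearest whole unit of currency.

R$28,715

Value one period before first payment (t=8): 8140 × [1 − (1+0.095)^(−13)] / 0.095 = 8140 × 7.291178 = 59,350.1851
Discount back 8 years: 59,350.1851 × (1+0.095)^(−8) = 59,350.1851 × 0.483824 = 28,715.0201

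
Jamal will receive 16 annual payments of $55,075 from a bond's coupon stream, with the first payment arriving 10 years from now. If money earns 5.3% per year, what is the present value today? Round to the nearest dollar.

$367,126

PV at t=9 (ordinary 16-year annuity): 55075 × a(16|0.053) = 55075 × 10.610014 = 584,346.5019
PV₀ = 584,346.5019 / (1+0.053)^9 = 584,346.5019 / 1.591678 = 367,125.9707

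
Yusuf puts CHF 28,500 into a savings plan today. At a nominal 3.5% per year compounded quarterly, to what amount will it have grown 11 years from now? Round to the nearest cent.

CHF 41,813.93

Periodic rate i = 0.035/4 = 0.00875; n = 11 × 4 = 44 periods.
FV = PV·(1+i)^n = 28,500 × 1.467155 = 41,813.9273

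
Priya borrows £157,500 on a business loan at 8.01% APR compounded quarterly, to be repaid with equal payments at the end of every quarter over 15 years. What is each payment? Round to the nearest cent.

i = 0.0801/4 = 0.020025 per quarter; n = 15·4 = 60.
PMT = 157500 / ( [1 − (1+0.020025)^(−60)] / 0.020025 ) = 157500 / 34.739856 = 4,533.6976

£4,533.70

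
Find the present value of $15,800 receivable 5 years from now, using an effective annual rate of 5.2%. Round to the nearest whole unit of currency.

PV = 15,800 / (1 + 0.052)^5 = 15,800 / 1.288483 = 12,262.4821

$12,262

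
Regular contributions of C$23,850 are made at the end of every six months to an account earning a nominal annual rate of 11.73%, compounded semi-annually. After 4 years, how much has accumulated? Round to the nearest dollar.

Periodic rate i = 0.1173/2 = 0.05865; n = 4 × 2 = 8 periods.
Accumulation factor s(8|0.05865) = 9.849635; FV = 23850 × 9.849635 = 234,913.7858

C$234,914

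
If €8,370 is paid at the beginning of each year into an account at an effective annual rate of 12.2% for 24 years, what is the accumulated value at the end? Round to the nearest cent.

FV = PMT · [(1+i)^n − 1] / i × (1+i) = 8370 · 136.503963 = 1,142,538.1726
Payments are at the start of each period, so multiply by (1+i).

€1,142,538.17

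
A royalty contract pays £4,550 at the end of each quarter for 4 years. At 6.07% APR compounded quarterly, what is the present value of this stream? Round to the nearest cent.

£64,206.62

Periodic rate i = 0.0607/4 = 0.015175; n = 4 × 4 = 16 periods.
PV = PMT · [1 − (1+i)^(−n)] / i = 4550 · 14.111345 = 64,206.6187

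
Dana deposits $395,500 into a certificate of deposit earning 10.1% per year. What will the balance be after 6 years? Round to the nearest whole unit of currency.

395,500 × (1+0.101)^6 = 395,500 × 1.781246 = 704,482.8120

$704,483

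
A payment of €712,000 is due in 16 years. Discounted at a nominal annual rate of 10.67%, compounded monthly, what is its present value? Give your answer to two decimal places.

With 12 periods per year: i = 0.00889167, n = 192.
PV = FV·(1+i)^(−n) = 712,000 × 0.182747 = 130,115.5816

€130,115.58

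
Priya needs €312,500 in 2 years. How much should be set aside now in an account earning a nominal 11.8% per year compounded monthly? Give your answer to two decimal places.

€247,091.14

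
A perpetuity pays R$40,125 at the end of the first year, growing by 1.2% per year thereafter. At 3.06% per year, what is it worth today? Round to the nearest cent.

PV = D₁/(r − g) = 40125/(0.0306 − 0.012) = 2,157,258.0645

R$2,157,258.06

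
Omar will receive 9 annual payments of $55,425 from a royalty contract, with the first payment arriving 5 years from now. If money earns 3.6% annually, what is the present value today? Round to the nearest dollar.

PV at t=4 (ordinary 9-year annuity): 55425 × a(9|0.036) = 55425 × 7.572738 = 419,719.0274
Discount back 4 years: 419,719.0274 × (1+0.036)^(−4) = 419,719.0274 × 0.868082 = 364,350.7235

$364,351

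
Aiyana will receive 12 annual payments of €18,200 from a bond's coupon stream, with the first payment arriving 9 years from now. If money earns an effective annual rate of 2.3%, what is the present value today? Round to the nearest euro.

€157,541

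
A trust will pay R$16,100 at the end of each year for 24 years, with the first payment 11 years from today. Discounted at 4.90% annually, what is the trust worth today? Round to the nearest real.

PV at t=10 (ordinary 24-year annuity): 16100 × a(24|0.049) = 16100 × 13.933872 = 224,335.3465
PV₀ = 224,335.3465 / (1+0.049)^10 = 224,335.3465 / 1.613448 = 139,040.9815

R$139,041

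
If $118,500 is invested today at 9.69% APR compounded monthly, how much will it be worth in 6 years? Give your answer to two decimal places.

$211,447.79

i = 0.0969/12 = 0.008075 per month; n = 6·12 = 72.
118,500 × (1+0.008075)^72 = 118,500 × 1.784370 = 211,447.7914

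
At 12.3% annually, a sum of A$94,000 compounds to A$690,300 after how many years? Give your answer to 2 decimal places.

17.19 years

n = ln(690300/94000) / ln(1+0.123) = ln(7.34362) / 0.116004 = 17.1877 years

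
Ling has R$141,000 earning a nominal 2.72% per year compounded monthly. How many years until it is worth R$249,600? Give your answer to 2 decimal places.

21.02 years

Periodic rate i = 0.0272/12 = 0.00226667.
(1+i)^n = 249600/141000 = 1.77021, so n = ln 1.77021 / ln 1.00227 = 252.2412 months
= 252.2412/12 years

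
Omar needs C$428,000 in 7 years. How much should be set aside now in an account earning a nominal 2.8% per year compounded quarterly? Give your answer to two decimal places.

C$352,061.55

i = 0.028/4 = 0.007 per quarter; n = 7·4 = 28.
Discount factor = (1+0.007)^(−28) = 0.822574; PV = 428,000 × 0.822574 = 352,061.5474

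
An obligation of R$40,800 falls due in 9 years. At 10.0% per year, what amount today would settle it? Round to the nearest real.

R$17,303

Discount factor = (1+0.1)^(−9) = 0.424098; PV = 40,800 × 0.424098 = 17,303.1828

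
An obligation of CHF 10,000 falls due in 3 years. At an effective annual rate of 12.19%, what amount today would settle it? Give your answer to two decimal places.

PV = 10,000 / (1 + 0.1219)^3 = 10,000 / 1.412090 = 7,081.7005

CHF 7,081.70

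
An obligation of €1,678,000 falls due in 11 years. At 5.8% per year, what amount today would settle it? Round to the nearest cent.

Discount factor = (1+0.058)^(−11) = 0.537846; PV = 1,678,000 × 0.537846 = 902,504.9900

€902,504.99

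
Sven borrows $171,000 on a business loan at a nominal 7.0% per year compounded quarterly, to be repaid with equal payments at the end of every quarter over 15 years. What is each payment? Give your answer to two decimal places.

$4,626.12

With 4 periods per year: i = 0.0175, n = 60.
PMT = 171000 / ( [1 − (1+0.0175)^(−60)] / 0.0175 ) = 171000 / 36.963986 = 4,626.1245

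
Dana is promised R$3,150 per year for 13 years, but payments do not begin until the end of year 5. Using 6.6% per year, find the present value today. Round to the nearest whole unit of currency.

R$20,858

PV at t=4 (ordinary 13-year annuity): 3150 × a(13|0.066) = 3150 × 8.550475 = 26,933.9949
PV₀ = 26,933.9949 / (1+0.066)^4 = 26,933.9949 / 1.291305 = 20,857.9659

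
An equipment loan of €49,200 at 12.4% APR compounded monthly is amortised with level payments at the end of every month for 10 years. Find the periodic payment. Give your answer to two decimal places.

Periodic rate i = 0.124/12 = 0.0103333; n = 10 × 12 = 120 periods.
PMT = 49200 / ( [1 − (1+0.0103333)^(−120)] / 0.0103333 ) = 49200 / 68.590509 = 717.3004

€717.30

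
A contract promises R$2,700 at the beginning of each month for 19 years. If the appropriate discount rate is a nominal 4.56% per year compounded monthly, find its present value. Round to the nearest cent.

R$412,848.59

i = 0.0456/12 = 0.0038 per month; n = 19·12 = 228.
PV = PMT · [1 − (1+i)^(−n)] / i × (1+i) = 2700 · 152.906883 = 412,848.5851
(annuity-due: payments at period start, so ×(1+i).)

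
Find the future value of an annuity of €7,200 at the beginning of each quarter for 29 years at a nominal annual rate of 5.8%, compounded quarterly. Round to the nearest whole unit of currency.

With 4 periods per year: i = 0.0145, n = 116.
FV = 7200 × [(1+0.0145)^116 − 1] / 0.0145 × (1+i) = 7200 × 301.674103 = 2,172,053.5438
Payments are at the start of each period, so multiply by (1+i).

€2,172,054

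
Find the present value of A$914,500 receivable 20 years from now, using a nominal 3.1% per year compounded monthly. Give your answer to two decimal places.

A$492,343.64

Periodic rate i = 0.031/12 = 0.00258333; n = 20 × 12 = 240 periods.
PV = 914,500 / (1 + 0.00258333)^240 = 914,500 / 1.857443 = 492,343.6383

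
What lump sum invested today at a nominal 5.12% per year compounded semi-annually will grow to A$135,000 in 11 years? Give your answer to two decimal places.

A$77,413.64

i = 0.0512/2 = 0.0256 per half-year; n = 11·2 = 22.
PV = FV·(1+i)^(−n) = 135,000 × 0.573434 = 77,413.6422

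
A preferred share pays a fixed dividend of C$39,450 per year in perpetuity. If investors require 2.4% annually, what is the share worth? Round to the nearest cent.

PV = C/r = 39450/0.024 = 1,643,750.0000

C$1,643,750.00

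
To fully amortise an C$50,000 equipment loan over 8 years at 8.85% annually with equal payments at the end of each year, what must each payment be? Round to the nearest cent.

C$8,983.42

PMT = 50000 / ( [1 − (1+0.0885)^(−8)] / 0.0885 ) = 50000 / 5.565810 = 8,983.4179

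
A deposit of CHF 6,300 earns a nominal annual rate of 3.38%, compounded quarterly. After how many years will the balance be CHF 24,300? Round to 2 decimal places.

40.11 years

Periodic rate i = 0.0338/4 = 0.00845.
(1+i)^n = 24300/6300 = 3.85714, so n = ln 3.85714 / ln 1.00845 = 160.4287 quarters
= 160.4287/4 years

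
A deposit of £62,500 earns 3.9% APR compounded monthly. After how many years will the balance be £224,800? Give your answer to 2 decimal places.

Periodic rate i = 0.039/12 = 0.00325.
(1+i)^n = 224800/62500 = 3.59680, so n = ln 3.59680 / ln 1.00325 = 394.4995 months
= 394.4995/12 years

32.87 years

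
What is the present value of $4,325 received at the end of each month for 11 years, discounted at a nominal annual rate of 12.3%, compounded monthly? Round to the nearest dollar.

$312,138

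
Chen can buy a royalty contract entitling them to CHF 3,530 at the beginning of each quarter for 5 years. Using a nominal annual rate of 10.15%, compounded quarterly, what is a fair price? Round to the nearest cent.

CHF 56,226.76

i = 0.1015/4 = 0.025375 per quarter; n = 5·4 = 20.
PV = 3530 × [1 − (1+0.025375)^(−20)] / 0.025375 × (1+i) = 3530 × 15.928260 = 56,226.7577
Payments are at the start of each period, so multiply by (1+i).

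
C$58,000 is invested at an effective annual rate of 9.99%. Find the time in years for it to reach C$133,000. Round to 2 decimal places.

n = ln(133000/58000) / ln(1+0.0999) = ln(2.29310) / 0.095219 = 8.7157 years

8.72 years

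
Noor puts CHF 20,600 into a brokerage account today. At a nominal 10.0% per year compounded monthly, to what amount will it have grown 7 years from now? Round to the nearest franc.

i = 0.1/12 = 0.00833333 per month; n = 7·12 = 84.
FV = 20,600 × (1 + 0.00833333)^84 = 41,363.1551

CHF 41,363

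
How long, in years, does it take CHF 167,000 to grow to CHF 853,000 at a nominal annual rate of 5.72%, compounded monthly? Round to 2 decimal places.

Periodic rate i = 0.0572/12 = 0.00476667.
(1+i)^n = 853000/167000 = 5.10778, so n = ln 5.10778 / ln 1.00477 = 342.9334 months
= 342.9334/12 years

28.58 years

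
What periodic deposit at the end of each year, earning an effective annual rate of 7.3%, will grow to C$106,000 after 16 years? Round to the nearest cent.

C$3,706.97

FV-annuity factor = 28.594779; PMT = 106000 / 28.594779 = 3,706.9705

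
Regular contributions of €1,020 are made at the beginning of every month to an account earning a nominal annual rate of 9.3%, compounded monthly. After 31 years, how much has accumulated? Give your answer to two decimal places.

€2,211,031.45

With 12 periods per year: i = 0.00775, n = 372.
Accumulation factor s(372|0.00775) × (1+i) = 2167.677895; FV = 1020 × 2167.677895 = 2,211,031.4527
Payments are at the start of each period, so multiply by (1+i).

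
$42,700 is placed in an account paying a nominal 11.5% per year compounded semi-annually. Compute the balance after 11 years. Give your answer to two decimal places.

$146,081.81

i = 0.115/2 = 0.0575 per half-year; n = 11·2 = 22.
FV = PV·(1+i)^n = 42,700 × 3.421120 = 146,081.8123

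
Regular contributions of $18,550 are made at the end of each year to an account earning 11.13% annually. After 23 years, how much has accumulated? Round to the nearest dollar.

$1,721,190

Accumulation factor s(23|0.1113) = 92.786514; FV = 18550 × 92.786514 = 1,721,189.8335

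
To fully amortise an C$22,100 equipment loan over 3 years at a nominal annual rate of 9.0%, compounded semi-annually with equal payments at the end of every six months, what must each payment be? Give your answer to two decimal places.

i = 0.09/2 = 0.045 per half-year; n = 3·2 = 6.
Annuity-PV factor = 5.157872; PMT = 22100 / 5.157872 = 4,284.7124

C$4,284.71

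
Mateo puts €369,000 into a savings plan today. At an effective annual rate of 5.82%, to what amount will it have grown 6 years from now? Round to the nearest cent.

€518,123.05

FV = PV·(1+i)^n = 369,000 × 1.404127 = 518,123.0452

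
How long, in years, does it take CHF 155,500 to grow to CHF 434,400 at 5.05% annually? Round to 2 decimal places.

n = ln(434400/155500) / ln(1+0.0505) = ln(2.79357) / 0.049266 = 20.8524 years

20.85 years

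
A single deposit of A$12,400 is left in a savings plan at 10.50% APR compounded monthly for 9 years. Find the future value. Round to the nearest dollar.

i = 0.105/12 = 0.00875 per month; n = 9·12 = 108.
FV = 12,400 × (1 + 0.00875)^108 = 31,772.0209

A$31,772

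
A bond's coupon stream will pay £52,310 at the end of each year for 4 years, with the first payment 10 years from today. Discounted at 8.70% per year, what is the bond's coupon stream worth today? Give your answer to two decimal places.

Value one period before first payment (t=9): 52310 × [1 − (1+0.087)^(−4)] / 0.087 = 52310 × 3.261168 = 170,591.7194
Discount back 9 years: 170,591.7194 × (1+0.087)^(−9) = 170,591.7194 × 0.471991 = 80,517.8277

£80,517.83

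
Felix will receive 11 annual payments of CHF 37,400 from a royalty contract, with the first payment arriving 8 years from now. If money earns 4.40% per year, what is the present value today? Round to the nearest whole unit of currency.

CHF 237,234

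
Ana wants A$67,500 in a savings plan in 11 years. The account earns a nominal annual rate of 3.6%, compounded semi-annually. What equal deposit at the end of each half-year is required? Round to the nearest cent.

A$2,527.85

i = 0.036/2 = 0.018 per half-year; n = 11·2 = 22.
PMT = 67500 / ( [(1+0.018)^22 − 1] / 0.018 ) = 67500 / 26.702533 = 2,527.8501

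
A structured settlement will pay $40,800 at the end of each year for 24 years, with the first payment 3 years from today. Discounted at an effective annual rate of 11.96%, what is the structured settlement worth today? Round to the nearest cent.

$254,062.81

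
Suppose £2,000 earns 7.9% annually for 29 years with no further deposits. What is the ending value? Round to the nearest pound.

FV = PV·(1+i)^n = 2,000 × 9.070305 = 18,140.6102

£18,141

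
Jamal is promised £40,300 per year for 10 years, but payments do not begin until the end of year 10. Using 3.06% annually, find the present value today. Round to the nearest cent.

£261,290.93

PV at t=9 (ordinary 10-year annuity): 40300 × a(10|0.0306) = 40300 × 8.504142 = 342,716.9391
PV₀ = 342,716.9391 / (1+0.0306)^9 = 342,716.9391 / 1.311630 = 261,290.9256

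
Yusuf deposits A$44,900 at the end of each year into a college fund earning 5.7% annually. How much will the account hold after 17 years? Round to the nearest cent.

A$1,233,652.81

Accumulation factor s(17|0.057) = 27.475564; FV = 44900 × 27.475564 = 1,233,652.8134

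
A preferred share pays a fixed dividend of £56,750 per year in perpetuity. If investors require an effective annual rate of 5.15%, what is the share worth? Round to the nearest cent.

£1,101,941.75

PV = PMT / i = 56750 / 0.0515 = 1,101,941.7476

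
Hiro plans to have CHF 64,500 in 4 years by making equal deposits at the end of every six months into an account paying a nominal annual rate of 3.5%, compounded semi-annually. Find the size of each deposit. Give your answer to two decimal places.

CHF 7,581.52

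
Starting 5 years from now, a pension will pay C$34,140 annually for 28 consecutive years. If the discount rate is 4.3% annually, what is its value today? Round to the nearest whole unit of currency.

PV at t=4 (ordinary 28-year annuity): 34140 × a(28|0.043) = 34140 × 16.101452 = 549,703.5711
PV₀ = 549,703.5711 / (1+0.043)^4 = 549,703.5711 / 1.183415 = 464,505.9963

C$464,506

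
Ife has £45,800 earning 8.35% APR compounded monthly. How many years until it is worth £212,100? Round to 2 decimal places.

18.42 years

Periodic rate i = 0.0835/12 = 0.00695833.
n = ln(212100/45800) / ln(1+0.00695833) = ln(4.63100) / 0.006934 = 221.0444 months
= 221.0444/12 years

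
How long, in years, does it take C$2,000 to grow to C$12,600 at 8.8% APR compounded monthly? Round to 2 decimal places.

20.99 years

Periodic rate i = 0.088/12 = 0.00733333.
(1+i)^n = 12600/2000 = 6.30000, so n = ln 6.30000 / ln 1.00733 = 251.9032 months
= 251.9032/12 years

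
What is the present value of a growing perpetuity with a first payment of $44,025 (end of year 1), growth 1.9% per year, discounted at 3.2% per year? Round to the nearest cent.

$3,386,538.46

PV = PMT / (i − g) = 44025 / (0.032 − 0.019) = 44025 / 0.013000 = 3,386,538.4615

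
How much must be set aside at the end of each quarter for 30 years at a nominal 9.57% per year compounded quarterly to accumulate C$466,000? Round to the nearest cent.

C$693.88

i = 0.0957/4 = 0.023925 per quarter; n = 30·4 = 120.
PMT = 466000 / ( [(1+0.023925)^120 − 1] / 0.023925 ) = 466000 / 671.590502 = 693.8752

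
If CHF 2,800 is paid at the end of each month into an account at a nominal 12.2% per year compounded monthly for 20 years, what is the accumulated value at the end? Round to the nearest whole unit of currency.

With 12 periods per year: i = 0.0101667, n = 240.
FV = 2800 × [(1+0.0101667)^240 − 1] / 0.0101667 = 2800 × 1016.317488 = 2,845,688.9664

CHF 2,845,689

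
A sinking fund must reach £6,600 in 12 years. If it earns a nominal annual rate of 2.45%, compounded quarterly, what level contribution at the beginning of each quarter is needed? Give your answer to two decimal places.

£117.97

With 4 periods per year: i = 0.006125, n = 48.
FV-annuity factor × (1+i) = 55.945682; PMT = 6600 / 55.945682 = 117.9716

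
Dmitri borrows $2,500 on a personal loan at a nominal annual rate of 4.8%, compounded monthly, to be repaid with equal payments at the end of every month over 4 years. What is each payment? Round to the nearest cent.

i = 0.048/12 = 0.004 per month; n = 4·12 = 48.
Annuity-PV factor = 43.594249; PMT = 2500 / 43.594249 = 57.3470

$57.35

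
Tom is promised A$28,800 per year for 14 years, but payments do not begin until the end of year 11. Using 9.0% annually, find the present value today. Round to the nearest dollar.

Value one period before first payment (t=10): 28800 × [1 − (1+0.09)^(−14)] / 0.09 = 28800 × 7.786150 = 224,241.1312
Discount back 10 years: 224,241.1312 × (1+0.09)^(−10) = 224,241.1312 × 0.422411 = 94,721.8772

A$94,722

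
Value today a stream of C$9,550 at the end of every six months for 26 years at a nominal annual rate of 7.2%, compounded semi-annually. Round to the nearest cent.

C$223,108.75

With 2 periods per year: i = 0.036, n = 52.
PV = 9550 × [1 − (1+0.036)^(−52)] / 0.036 = 9550 × 23.362173 = 223,108.7499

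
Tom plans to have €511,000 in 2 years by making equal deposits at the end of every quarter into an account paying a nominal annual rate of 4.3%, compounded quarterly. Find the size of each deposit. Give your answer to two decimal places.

€61,510.24

With 4 periods per year: i = 0.01075, n = 8.
PMT = 511000 / ( [(1+0.01075)^8 − 1] / 0.01075 ) = 511000 / 8.307559 = 61,510.2447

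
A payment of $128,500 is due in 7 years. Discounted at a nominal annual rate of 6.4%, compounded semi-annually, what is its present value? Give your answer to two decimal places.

$82,677.51

With 2 periods per year: i = 0.032, n = 14.
PV = FV·(1+i)^(−n) = 128,500 × 0.643405 = 82,677.5056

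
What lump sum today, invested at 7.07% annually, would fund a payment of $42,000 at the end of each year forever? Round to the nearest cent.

PV = C/r = 42000/0.0707 = 594,059.4059

$594,059.41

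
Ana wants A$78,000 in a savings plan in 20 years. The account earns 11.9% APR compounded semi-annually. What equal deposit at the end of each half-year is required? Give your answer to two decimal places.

A$510.37

With 2 periods per year: i = 0.0595, n = 40.
FV-annuity factor = 152.830626; PMT = 78000 / 152.830626 = 510.3689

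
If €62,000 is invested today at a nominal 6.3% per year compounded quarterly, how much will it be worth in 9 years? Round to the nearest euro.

i = 0.063/4 = 0.01575 per quarter; n = 9·4 = 36.
62,000 × (1+0.01575)^36 = 62,000 × 1.755197 = 108,822.2260

€108,822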